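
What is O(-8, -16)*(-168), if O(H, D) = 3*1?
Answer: -504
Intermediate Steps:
O(H, D) = 3
O(-8, -16)*(-168) = 3*(-168) = -504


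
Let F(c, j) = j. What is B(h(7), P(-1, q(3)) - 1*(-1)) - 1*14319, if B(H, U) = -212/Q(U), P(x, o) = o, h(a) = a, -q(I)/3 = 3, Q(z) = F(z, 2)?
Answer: -14425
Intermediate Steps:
Q(z) = 2
q(I) = -9 (q(I) = -3*3 = -9)
B(H, U) = -106 (B(H, U) = -212/2 = -212*½ = -106)
B(h(7), P(-1, q(3)) - 1*(-1)) - 1*14319 = -106 - 1*14319 = -106 - 14319 = -14425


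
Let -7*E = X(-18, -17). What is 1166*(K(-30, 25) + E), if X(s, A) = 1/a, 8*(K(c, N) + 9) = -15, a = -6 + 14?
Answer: -177815/14 ≈ -12701.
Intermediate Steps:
a = 8
K(c, N) = -87/8 (K(c, N) = -9 + (⅛)*(-15) = -9 - 15/8 = -87/8)
X(s, A) = ⅛ (X(s, A) = 1/8 = ⅛)
E = -1/56 (E = -⅐*⅛ = -1/56 ≈ -0.017857)
1166*(K(-30, 25) + E) = 1166*(-87/8 - 1/56) = 1166*(-305/28) = -177815/14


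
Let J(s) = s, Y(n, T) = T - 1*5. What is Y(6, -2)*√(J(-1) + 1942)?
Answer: -7*√1941 ≈ -308.40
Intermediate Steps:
Y(n, T) = -5 + T (Y(n, T) = T - 5 = -5 + T)
Y(6, -2)*√(J(-1) + 1942) = (-5 - 2)*√(-1 + 1942) = -7*√1941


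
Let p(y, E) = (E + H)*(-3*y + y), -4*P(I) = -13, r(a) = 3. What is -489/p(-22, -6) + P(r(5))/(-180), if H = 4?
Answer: 43867/7920 ≈ 5.5388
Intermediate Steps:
P(I) = 13/4 (P(I) = -1/4*(-13) = 13/4)
p(y, E) = -2*y*(4 + E) (p(y, E) = (E + 4)*(-3*y + y) = (4 + E)*(-2*y) = -2*y*(4 + E))
-489/p(-22, -6) + P(r(5))/(-180) = -489*1/(44*(4 - 6)) + (13/4)/(-180) = -489/((-2*(-22)*(-2))) + (13/4)*(-1/180) = -489/(-88) - 13/720 = -489*(-1/88) - 13/720 = 489/88 - 13/720 = 43867/7920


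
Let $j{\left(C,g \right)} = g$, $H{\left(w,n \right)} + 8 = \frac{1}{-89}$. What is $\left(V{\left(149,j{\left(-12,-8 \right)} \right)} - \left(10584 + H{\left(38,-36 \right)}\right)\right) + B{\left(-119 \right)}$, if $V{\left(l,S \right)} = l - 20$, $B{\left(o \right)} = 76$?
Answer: $- \frac{923018}{89} \approx -10371.0$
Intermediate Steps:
$H{\left(w,n \right)} = - \frac{713}{89}$ ($H{\left(w,n \right)} = -8 + \frac{1}{-89} = -8 - \frac{1}{89} = - \frac{713}{89}$)
$V{\left(l,S \right)} = -20 + l$ ($V{\left(l,S \right)} = l - 20 = -20 + l$)
$\left(V{\left(149,j{\left(-12,-8 \right)} \right)} - \left(10584 + H{\left(38,-36 \right)}\right)\right) + B{\left(-119 \right)} = \left(\left(-20 + 149\right) - \frac{941263}{89}\right) + 76 = \left(129 + \left(-10584 + \frac{713}{89}\right)\right) + 76 = \left(129 - \frac{941263}{89}\right) + 76 = - \frac{929782}{89} + 76 = - \frac{923018}{89}$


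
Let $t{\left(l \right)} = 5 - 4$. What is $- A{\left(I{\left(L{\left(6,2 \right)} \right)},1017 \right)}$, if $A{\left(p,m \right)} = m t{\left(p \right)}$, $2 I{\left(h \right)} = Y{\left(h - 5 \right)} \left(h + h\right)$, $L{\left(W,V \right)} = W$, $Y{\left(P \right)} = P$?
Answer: $-1017$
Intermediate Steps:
$t{\left(l \right)} = 1$
$I{\left(h \right)} = h \left(-5 + h\right)$ ($I{\left(h \right)} = \frac{\left(h - 5\right) \left(h + h\right)}{2} = \frac{\left(-5 + h\right) 2 h}{2} = \frac{2 h \left(-5 + h\right)}{2} = h \left(-5 + h\right)$)
$A{\left(p,m \right)} = m$ ($A{\left(p,m \right)} = m 1 = m$)
$- A{\left(I{\left(L{\left(6,2 \right)} \right)},1017 \right)} = \left(-1\right) 1017 = -1017$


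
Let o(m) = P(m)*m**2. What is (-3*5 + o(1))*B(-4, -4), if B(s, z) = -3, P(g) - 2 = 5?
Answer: 24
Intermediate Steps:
P(g) = 7 (P(g) = 2 + 5 = 7)
o(m) = 7*m**2
(-3*5 + o(1))*B(-4, -4) = (-3*5 + 7*1**2)*(-3) = (-15 + 7*1)*(-3) = (-15 + 7)*(-3) = -8*(-3) = 24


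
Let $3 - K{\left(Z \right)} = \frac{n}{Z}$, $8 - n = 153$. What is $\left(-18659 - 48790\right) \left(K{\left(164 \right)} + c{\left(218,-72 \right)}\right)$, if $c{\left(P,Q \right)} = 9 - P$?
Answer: $\frac{2268916911}{164} \approx 1.3835 \cdot 10^{7}$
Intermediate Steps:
$n = -145$ ($n = 8 - 153 = -145$)
$K{\left(Z \right)} = 3 + \frac{145}{Z}$ ($K{\left(Z \right)} = 3 - - \frac{145}{Z} = 3 + \frac{145}{Z}$)
$\left(-18659 - 48790\right) \left(K{\left(164 \right)} + c{\left(218,-72 \right)}\right) = \left(-18659 - 48790\right) \left(\left(3 + \frac{145}{164}\right) + \left(9 - 218\right)\right) = - 67449 \left(\left(3 + 145 \cdot \frac{1}{164}\right) + \left(9 - 218\right)\right) = - 67449 \left(\left(3 + \frac{145}{164}\right) - 209\right) = - 67449 \left(\frac{637}{164} - 209\right) = \left(-67449\right) \left(- \frac{33639}{164}\right) = \frac{2268916911}{164}$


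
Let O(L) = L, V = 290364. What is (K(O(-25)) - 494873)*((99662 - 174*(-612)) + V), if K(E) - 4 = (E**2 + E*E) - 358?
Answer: -245266496178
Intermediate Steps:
K(E) = -354 + 2*E**2 (K(E) = 4 + ((E**2 + E*E) - 358) = 4 + ((E**2 + E**2) - 358) = 4 + (2*E**2 - 358) = 4 + (-358 + 2*E**2) = -354 + 2*E**2)
(K(O(-25)) - 494873)*((99662 - 174*(-612)) + V) = ((-354 + 2*(-25)**2) - 494873)*((99662 - 174*(-612)) + 290364) = ((-354 + 2*625) - 494873)*((99662 + 106488) + 290364) = ((-354 + 1250) - 494873)*(206150 + 290364) = (896 - 494873)*496514 = -493977*496514 = -245266496178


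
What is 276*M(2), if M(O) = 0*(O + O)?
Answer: 0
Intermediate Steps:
M(O) = 0 (M(O) = 0*(2*O) = 0)
276*M(2) = 276*0 = 0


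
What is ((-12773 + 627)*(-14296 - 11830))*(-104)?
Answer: -33001945184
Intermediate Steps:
((-12773 + 627)*(-14296 - 11830))*(-104) = -12146*(-26126)*(-104) = 317326396*(-104) = -33001945184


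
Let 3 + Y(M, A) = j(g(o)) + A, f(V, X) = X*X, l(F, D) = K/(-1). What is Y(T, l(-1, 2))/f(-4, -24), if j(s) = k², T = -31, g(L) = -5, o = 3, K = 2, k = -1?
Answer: -1/144 ≈ -0.0069444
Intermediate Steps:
l(F, D) = -2 (l(F, D) = 2/(-1) = 2*(-1) = -2)
f(V, X) = X²
j(s) = 1 (j(s) = (-1)² = 1)
Y(M, A) = -2 + A (Y(M, A) = -3 + (1 + A) = -2 + A)
Y(T, l(-1, 2))/f(-4, -24) = (-2 - 2)/((-24)²) = -4/576 = -4*1/576 = -1/144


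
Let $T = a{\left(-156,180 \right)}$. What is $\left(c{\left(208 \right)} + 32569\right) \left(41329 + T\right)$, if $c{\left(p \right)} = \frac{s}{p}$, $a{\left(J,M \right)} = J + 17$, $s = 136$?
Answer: $\frac{17440072545}{13} \approx 1.3415 \cdot 10^{9}$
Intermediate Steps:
$a{\left(J,M \right)} = 17 + J$
$T = -139$ ($T = 17 - 156 = -139$)
$c{\left(p \right)} = \frac{136}{p}$
$\left(c{\left(208 \right)} + 32569\right) \left(41329 + T\right) = \left(\frac{136}{208} + 32569\right) \left(41329 - 139\right) = \left(136 \cdot \frac{1}{208} + 32569\right) 41190 = \left(\frac{17}{26} + 32569\right) 41190 = \frac{846811}{26} \cdot 41190 = \frac{17440072545}{13}$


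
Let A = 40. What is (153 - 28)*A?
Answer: 5000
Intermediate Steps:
(153 - 28)*A = (153 - 28)*40 = 125*40 = 5000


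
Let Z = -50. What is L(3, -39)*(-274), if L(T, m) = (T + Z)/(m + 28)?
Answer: -12878/11 ≈ -1170.7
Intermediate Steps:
L(T, m) = (-50 + T)/(28 + m) (L(T, m) = (T - 50)/(m + 28) = (-50 + T)/(28 + m))
L(3, -39)*(-274) = ((-50 + 3)/(28 - 39))*(-274) = (-47/(-11))*(-274) = -1/11*(-47)*(-274) = (47/11)*(-274) = -12878/11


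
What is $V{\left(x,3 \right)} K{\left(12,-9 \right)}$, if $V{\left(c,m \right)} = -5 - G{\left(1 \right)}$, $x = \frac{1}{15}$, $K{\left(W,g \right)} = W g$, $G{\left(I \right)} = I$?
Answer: $648$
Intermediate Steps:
$x = \frac{1}{15} \approx 0.066667$
$V{\left(c,m \right)} = -6$ ($V{\left(c,m \right)} = -5 - 1 = -6$)
$V{\left(x,3 \right)} K{\left(12,-9 \right)} = - 6 \cdot 12 \left(-9\right) = \left(-6\right) \left(-108\right) = 648$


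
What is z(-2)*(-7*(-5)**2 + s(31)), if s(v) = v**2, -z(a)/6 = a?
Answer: 9432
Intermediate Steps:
z(a) = -6*a
z(-2)*(-7*(-5)**2 + s(31)) = (-6*(-2))*(-7*(-5)**2 + 31**2) = 12*(-7*25 + 961) = 12*(-1*175 + 961) = 12*(-175 + 961) = 12*786 = 9432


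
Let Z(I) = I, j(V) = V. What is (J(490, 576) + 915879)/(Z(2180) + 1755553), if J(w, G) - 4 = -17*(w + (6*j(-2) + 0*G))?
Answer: 907757/1757733 ≈ 0.51644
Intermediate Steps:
J(w, G) = 208 - 17*w (J(w, G) = 4 - 17*(w + (6*(-2) + 0*G)) = 4 - 17*(w + (-12 + 0)) = 4 - 17*(w - 12) = 4 - 17*(-12 + w) = 4 + (204 - 17*w) = 208 - 17*w)
(J(490, 576) + 915879)/(Z(2180) + 1755553) = ((208 - 17*490) + 915879)/(2180 + 1755553) = ((208 - 8330) + 915879)/1757733 = (-8122 + 915879)*(1/1757733) = 907757*(1/1757733) = 907757/1757733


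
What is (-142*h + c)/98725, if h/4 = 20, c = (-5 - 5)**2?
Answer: -2252/19745 ≈ -0.11405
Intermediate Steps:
c = 100 (c = (-10)**2 = 100)
h = 80 (h = 4*20 = 80)
(-142*h + c)/98725 = (-142*80 + 100)/98725 = (-11360 + 100)*(1/98725) = -11260*1/98725 = -2252/19745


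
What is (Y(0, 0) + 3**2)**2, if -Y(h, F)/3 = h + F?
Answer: 81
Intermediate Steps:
Y(h, F) = -3*F - 3*h (Y(h, F) = -3*(h + F) = -3*(F + h) = -3*F - 3*h)
(Y(0, 0) + 3**2)**2 = ((-3*0 - 3*0) + 3**2)**2 = ((0 + 0) + 9)**2 = (0 + 9)**2 = 9**2 = 81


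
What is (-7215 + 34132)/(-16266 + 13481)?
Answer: -26917/2785 ≈ -9.6650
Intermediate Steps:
(-7215 + 34132)/(-16266 + 13481) = 26917/(-2785) = 26917*(-1/2785) = -26917/2785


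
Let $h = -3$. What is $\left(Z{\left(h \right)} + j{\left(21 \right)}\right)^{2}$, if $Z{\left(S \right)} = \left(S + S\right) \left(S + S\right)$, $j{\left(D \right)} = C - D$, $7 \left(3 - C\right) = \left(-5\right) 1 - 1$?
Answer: $\frac{17424}{49} \approx 355.59$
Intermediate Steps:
$C = \frac{27}{7}$ ($C = 3 - \frac{\left(-5\right) 1 - 1}{7} = 3 - \frac{-5 - 1}{7} = 3 - - \frac{6}{7} = 3 + \frac{6}{7} = \frac{27}{7} \approx 3.8571$)
$j{\left(D \right)} = \frac{27}{7} - D$
$Z{\left(S \right)} = 4 S^{2}$ ($Z{\left(S \right)} = 2 S 2 S = 4 S^{2}$)
$\left(Z{\left(h \right)} + j{\left(21 \right)}\right)^{2} = \left(4 \left(-3\right)^{2} + \left(\frac{27}{7} - 21\right)\right)^{2} = \left(4 \cdot 9 + \left(\frac{27}{7} - 21\right)\right)^{2} = \left(36 - \frac{120}{7}\right)^{2} = \left(\frac{132}{7}\right)^{2} = \frac{17424}{49}$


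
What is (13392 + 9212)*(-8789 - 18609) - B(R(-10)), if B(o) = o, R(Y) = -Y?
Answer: -619304402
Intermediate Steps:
(13392 + 9212)*(-8789 - 18609) - B(R(-10)) = (13392 + 9212)*(-8789 - 18609) - (-1)*(-10) = 22604*(-27398) - 1*10 = -619304392 - 10 = -619304402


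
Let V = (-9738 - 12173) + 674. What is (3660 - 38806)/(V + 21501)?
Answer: -17573/132 ≈ -133.13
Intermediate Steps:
V = -21237 (V = -21911 + 674 = -21237)
(3660 - 38806)/(V + 21501) = (3660 - 38806)/(-21237 + 21501) = -35146/264 = -35146*1/264 = -17573/132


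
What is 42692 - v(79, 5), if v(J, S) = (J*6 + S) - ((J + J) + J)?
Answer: 42450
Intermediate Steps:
v(J, S) = S + 3*J (v(J, S) = (6*J + S) - (2*J + J) = (S + 6*J) - 3*J = S + 3*J)
42692 - v(79, 5) = 42692 - (5 + 3*79) = 42692 - (5 + 237) = 42692 - 1*242 = 42692 - 242 = 42450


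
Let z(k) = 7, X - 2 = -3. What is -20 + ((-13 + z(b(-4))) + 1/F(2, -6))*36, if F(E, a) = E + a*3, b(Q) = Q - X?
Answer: -953/4 ≈ -238.25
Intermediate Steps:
X = -1 (X = 2 - 3 = -1)
b(Q) = 1 + Q (b(Q) = Q - 1*(-1) = Q + 1 = 1 + Q)
F(E, a) = E + 3*a
-20 + ((-13 + z(b(-4))) + 1/F(2, -6))*36 = -20 + ((-13 + 7) + 1/(2 + 3*(-6)))*36 = -20 + (-6 + 1/(2 - 18))*36 = -20 + (-6 + 1/(-16))*36 = -20 + (-6 - 1/16)*36 = -20 - 97/16*36 = -20 - 873/4 = -953/4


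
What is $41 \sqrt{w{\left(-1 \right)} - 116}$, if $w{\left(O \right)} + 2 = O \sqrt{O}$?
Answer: $41 \sqrt{-118 - i} \approx 1.8872 - 445.38 i$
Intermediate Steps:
$w{\left(O \right)} = -2 + O^{\frac{3}{2}}$ ($w{\left(O \right)} = -2 + O \sqrt{O} = -2 + O^{\frac{3}{2}}$)
$41 \sqrt{w{\left(-1 \right)} - 116} = 41 \sqrt{\left(-2 + \left(-1\right)^{\frac{3}{2}}\right) - 116} = 41 \sqrt{\left(-2 - i\right) - 116} = 41 \sqrt{-118 - i}$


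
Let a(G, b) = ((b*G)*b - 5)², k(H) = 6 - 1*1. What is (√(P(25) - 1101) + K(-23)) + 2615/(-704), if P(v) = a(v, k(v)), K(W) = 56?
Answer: 36809/704 + √383299 ≈ 671.40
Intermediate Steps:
k(H) = 5 (k(H) = 6 - 1 = 5)
a(G, b) = (-5 + G*b²)² (a(G, b) = ((G*b)*b - 5)² = (G*b² - 5)² = (-5 + G*b²)²)
P(v) = (-5 + 25*v)² (P(v) = (-5 + v*5²)² = (-5 + v*25)² = (-5 + 25*v)²)
(√(P(25) - 1101) + K(-23)) + 2615/(-704) = (√(25*(-1 + 5*25)² - 1101) + 56) + 2615/(-704) = (√(25*(-1 + 125)² - 1101) + 56) + 2615*(-1/704) = (√(25*124² - 1101) + 56) - 2615/704 = (√(25*15376 - 1101) + 56) - 2615/704 = (√(384400 - 1101) + 56) - 2615/704 = (√383299 + 56) - 2615/704 = (56 + √383299) - 2615/704 = 36809/704 + √383299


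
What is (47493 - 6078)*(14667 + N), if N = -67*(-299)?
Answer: 1437100500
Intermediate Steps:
N = 20033
(47493 - 6078)*(14667 + N) = (47493 - 6078)*(14667 + 20033) = 41415*34700 = 1437100500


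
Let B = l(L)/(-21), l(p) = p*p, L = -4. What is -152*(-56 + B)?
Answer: 181184/21 ≈ 8627.8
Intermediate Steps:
l(p) = p**2
B = -16/21 (B = (-4)**2/(-21) = 16*(-1/21) = -16/21 ≈ -0.76190)
-152*(-56 + B) = -152*(-56 - 16/21) = -152*(-1192/21) = 181184/21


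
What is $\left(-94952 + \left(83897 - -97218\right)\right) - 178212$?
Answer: $-92049$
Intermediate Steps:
$\left(-94952 + \left(83897 - -97218\right)\right) - 178212 = \left(-94952 + \left(83897 + 97218\right)\right) - 178212 = \left(-94952 + 181115\right) - 178212 = 86163 - 178212 = -92049$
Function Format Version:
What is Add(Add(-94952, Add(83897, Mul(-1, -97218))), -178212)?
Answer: -92049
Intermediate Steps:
Add(Add(-94952, Add(83897, Mul(-1, -97218))), -178212) = Add(Add(-94952, Add(83897, 97218)), -178212) = Add(Add(-94952, 181115), -178212) = Add(86163, -178212) = -92049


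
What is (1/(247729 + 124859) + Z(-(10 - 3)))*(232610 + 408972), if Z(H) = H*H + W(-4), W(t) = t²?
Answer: 7768987332811/186294 ≈ 4.1703e+7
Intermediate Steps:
Z(H) = 16 + H² (Z(H) = H*H + (-4)² = H² + 16 = 16 + H²)
(1/(247729 + 124859) + Z(-(10 - 3)))*(232610 + 408972) = (1/(247729 + 124859) + (16 + (-(10 - 3))²))*(232610 + 408972) = (1/372588 + (16 + (-1*7)²))*641582 = (1/372588 + (16 + (-7)²))*641582 = (1/372588 + (16 + 49))*641582 = (1/372588 + 65)*641582 = (24218221/372588)*641582 = 7768987332811/186294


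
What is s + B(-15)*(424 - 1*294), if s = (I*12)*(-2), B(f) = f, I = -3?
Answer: -1878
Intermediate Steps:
s = 72 (s = -3*12*(-2) = -36*(-2) = 72)
s + B(-15)*(424 - 1*294) = 72 - 15*(424 - 1*294) = 72 - 15*(424 - 294) = 72 - 15*130 = 72 - 1950 = -1878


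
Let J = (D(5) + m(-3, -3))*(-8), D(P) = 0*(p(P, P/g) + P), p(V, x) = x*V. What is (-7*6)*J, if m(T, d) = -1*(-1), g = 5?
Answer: 336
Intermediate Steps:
p(V, x) = V*x
m(T, d) = 1
D(P) = 0 (D(P) = 0*(P*(P/5) + P) = 0*(P²/5 + P) = 0*(P + P²/5) = 0)
J = -8 (J = (0 + 1)*(-8) = 1*(-8) = -8)
(-7*6)*J = -7*6*(-8) = -42*(-8) = 336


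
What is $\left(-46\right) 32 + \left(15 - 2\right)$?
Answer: $-1459$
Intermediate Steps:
$\left(-46\right) 32 + \left(15 - 2\right) = -1472 + 13 = -1459$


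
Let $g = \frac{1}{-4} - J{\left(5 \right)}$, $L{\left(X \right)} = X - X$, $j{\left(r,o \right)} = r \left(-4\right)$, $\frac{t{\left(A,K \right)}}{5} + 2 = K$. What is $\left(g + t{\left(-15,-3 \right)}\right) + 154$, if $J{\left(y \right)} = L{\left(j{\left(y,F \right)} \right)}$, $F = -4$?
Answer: $\frac{515}{4} \approx 128.75$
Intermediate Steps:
$t{\left(A,K \right)} = -10 + 5 K$
$j{\left(r,o \right)} = - 4 r$
$L{\left(X \right)} = 0$
$J{\left(y \right)} = 0$
$g = - \frac{1}{4}$ ($g = \frac{1}{-4} - 0 = - \frac{1}{4} + 0 = - \frac{1}{4} \approx -0.25$)
$\left(g + t{\left(-15,-3 \right)}\right) + 154 = \left(- \frac{1}{4} + \left(-10 + 5 \left(-3\right)\right)\right) + 154 = \left(- \frac{1}{4} - 25\right) + 154 = - \frac{101}{4} + 154 = \frac{515}{4}$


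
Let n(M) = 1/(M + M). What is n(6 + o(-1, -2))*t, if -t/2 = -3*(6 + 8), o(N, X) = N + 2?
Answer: 6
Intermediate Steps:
o(N, X) = 2 + N
n(M) = 1/(2*M)
t = 84 (t = -(-6)*(6 + 8) = -(-6)*14 = -2*(-42) = 84)
n(6 + o(-1, -2))*t = (1/(2*(6 + (2 - 1))))*84 = (1/(2*(6 + 1)))*84 = ((½)/7)*84 = ((½)*(⅐))*84 = (1/14)*84 = 6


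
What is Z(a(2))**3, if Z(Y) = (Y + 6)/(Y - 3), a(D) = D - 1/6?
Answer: -103823/343 ≈ -302.69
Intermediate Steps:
a(D) = -1/6 + D (a(D) = D - 1*1/6 = D - 1/6 = -1/6 + D)
Z(Y) = (6 + Y)/(-3 + Y)
Z(a(2))**3 = ((6 + (-1/6 + 2))/(-3 + (-1/6 + 2)))**3 = ((6 + 11/6)/(-3 + 11/6))**3 = ((47/6)/(-7/6))**3 = (-6/7*47/6)**3 = (-47/7)**3 = -103823/343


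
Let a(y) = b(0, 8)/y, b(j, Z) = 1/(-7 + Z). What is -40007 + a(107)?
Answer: -4280748/107 ≈ -40007.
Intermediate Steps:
a(y) = 1/y (a(y) = 1/((-7 + 8)*y) = 1/(1*y) = 1/y)
-40007 + a(107) = -40007 + 1/107 = -4280748/107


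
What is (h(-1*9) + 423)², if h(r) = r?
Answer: 171396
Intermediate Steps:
(h(-1*9) + 423)² = (-1*9 + 423)² = (-9 + 423)² = 414² = 171396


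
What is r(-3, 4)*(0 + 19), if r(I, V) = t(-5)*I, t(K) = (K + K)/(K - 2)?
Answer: -570/7 ≈ -81.429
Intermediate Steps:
t(K) = 2*K/(-2 + K) (t(K) = (2*K)/(-2 + K) = 2*K/(-2 + K))
r(I, V) = 10*I/7 (r(I, V) = (2*(-5)/(-2 - 5))*I = (2*(-5)/(-7))*I = (2*(-5)*(-⅐))*I = 10*I/7)
r(-3, 4)*(0 + 19) = ((10/7)*(-3))*(0 + 19) = -30/7*19 = -570/7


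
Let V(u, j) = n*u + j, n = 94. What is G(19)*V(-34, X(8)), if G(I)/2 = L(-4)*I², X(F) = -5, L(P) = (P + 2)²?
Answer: -9244488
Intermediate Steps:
L(P) = (2 + P)²
V(u, j) = j + 94*u (V(u, j) = 94*u + j = j + 94*u)
G(I) = 8*I² (G(I) = 2*((2 - 4)²*I²) = 2*((-2)²*I²) = 2*(4*I²) = 8*I²)
G(19)*V(-34, X(8)) = (8*19²)*(-5 + 94*(-34)) = (8*361)*(-5 - 3196) = 2888*(-3201) = -9244488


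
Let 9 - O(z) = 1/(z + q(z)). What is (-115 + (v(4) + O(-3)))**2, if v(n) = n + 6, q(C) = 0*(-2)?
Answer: 82369/9 ≈ 9152.1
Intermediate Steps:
q(C) = 0
v(n) = 6 + n
O(z) = 9 - 1/z (O(z) = 9 - 1/(z + 0) = 9 - 1/z)
(-115 + (v(4) + O(-3)))**2 = (-115 + ((6 + 4) + (9 - 1/(-3))))**2 = (-115 + (10 + (9 - 1*(-1/3))))**2 = (-115 + (10 + (9 + 1/3)))**2 = (-115 + (10 + 28/3))**2 = (-115 + 58/3)**2 = (-287/3)**2 = 82369/9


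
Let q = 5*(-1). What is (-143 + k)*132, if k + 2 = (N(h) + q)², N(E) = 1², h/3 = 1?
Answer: -17028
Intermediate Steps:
h = 3 (h = 3*1 = 3)
N(E) = 1
q = -5
k = 14 (k = -2 + (1 - 5)² = -2 + (-4)² = -2 + 16 = 14)
(-143 + k)*132 = (-143 + 14)*132 = -129*132 = -17028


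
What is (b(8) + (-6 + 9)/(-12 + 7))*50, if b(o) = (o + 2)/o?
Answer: 65/2 ≈ 32.500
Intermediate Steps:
b(o) = (2 + o)/o
(b(8) + (-6 + 9)/(-12 + 7))*50 = ((2 + 8)/8 + (-6 + 9)/(-12 + 7))*50 = ((1/8)*10 + 3/(-5))*50 = (5/4 + 3*(-1/5))*50 = (5/4 - 3/5)*50 = (13/20)*50 = 65/2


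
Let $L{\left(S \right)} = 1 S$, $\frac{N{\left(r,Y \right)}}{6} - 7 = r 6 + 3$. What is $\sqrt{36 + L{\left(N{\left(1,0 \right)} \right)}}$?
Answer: $2 \sqrt{33} \approx 11.489$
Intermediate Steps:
$N{\left(r,Y \right)} = 60 + 36 r$ ($N{\left(r,Y \right)} = 42 + 6 \left(r 6 + 3\right) = 42 + 6 \left(6 r + 3\right) = 42 + 6 \left(3 + 6 r\right) = 42 + \left(18 + 36 r\right) = 60 + 36 r$)
$L{\left(S \right)} = S$
$\sqrt{36 + L{\left(N{\left(1,0 \right)} \right)}} = \sqrt{36 + \left(60 + 36 \cdot 1\right)} = \sqrt{36 + \left(60 + 36\right)} = \sqrt{36 + 96} = \sqrt{132} = 2 \sqrt{33}$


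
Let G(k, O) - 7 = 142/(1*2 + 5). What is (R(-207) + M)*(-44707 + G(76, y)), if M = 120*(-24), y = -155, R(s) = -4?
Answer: 128856296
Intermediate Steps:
G(k, O) = 191/7 (G(k, O) = 7 + 142/(1*2 + 5) = 7 + 142/(2 + 5) = 7 + 142/7 = 191/7)
M = -2880
(R(-207) + M)*(-44707 + G(76, y)) = (-4 - 2880)*(-44707 + 191/7) = -2884*(-312758/7) = 128856296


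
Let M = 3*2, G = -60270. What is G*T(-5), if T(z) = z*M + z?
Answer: 2109450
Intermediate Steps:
M = 6
T(z) = 7*z (T(z) = z*6 + z = 6*z + z = 7*z)
G*T(-5) = -421890*(-5) = -60270*(-35) = 2109450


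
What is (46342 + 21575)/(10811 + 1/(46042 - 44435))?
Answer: 109142619/17373278 ≈ 6.2822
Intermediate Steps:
(46342 + 21575)/(10811 + 1/(46042 - 44435)) = 67917/(10811 + 1/1607) = 67917/(17373278/1607) = 67917*(1607/17373278) = 109142619/17373278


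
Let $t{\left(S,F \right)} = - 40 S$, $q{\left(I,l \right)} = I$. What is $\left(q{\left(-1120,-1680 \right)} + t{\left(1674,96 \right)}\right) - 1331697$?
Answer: $-1399777$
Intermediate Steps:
$\left(q{\left(-1120,-1680 \right)} + t{\left(1674,96 \right)}\right) - 1331697 = \left(-1120 - 66960\right) - 1331697 = -68080 - 1331697 = -1399777$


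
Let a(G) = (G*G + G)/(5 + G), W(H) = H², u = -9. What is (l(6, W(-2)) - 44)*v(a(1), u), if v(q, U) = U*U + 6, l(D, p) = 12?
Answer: -2784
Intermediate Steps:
a(G) = (G + G²)/(5 + G) (a(G) = (G² + G)/(5 + G) = (G + G²)/(5 + G))
v(q, U) = 6 + U² (v(q, U) = U² + 6 = 6 + U²)
(l(6, W(-2)) - 44)*v(a(1), u) = (12 - 44)*(6 + (-9)²) = -32*(6 + 81) = -32*87 = -2784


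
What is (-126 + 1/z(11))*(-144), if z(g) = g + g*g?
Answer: 199572/11 ≈ 18143.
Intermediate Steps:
z(g) = g + g**2
(-126 + 1/z(11))*(-144) = (-126 + 1/(11*(1 + 11)))*(-144) = (-126 + 1/(11*12))*(-144) = (-126 + 1/132)*(-144) = -16631/132*(-144) = 199572/11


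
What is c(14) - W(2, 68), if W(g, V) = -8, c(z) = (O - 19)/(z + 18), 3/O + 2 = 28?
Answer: 6165/832 ≈ 7.4099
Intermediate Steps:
O = 3/26 (O = 3/(-2 + 28) = 3/26 ≈ 0.11538)
c(z) = -491/(26*(18 + z)) (c(z) = (3/26 - 19)/(z + 18) = -491/(26*(18 + z)))
c(14) - W(2, 68) = -491/(468 + 26*14) - 1*(-8) = -491/(468 + 364) + 8 = -491/832 + 8 = 6165/832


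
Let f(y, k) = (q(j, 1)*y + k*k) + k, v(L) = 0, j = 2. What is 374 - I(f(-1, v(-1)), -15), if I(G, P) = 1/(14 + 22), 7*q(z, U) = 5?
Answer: 13463/36 ≈ 373.97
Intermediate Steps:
q(z, U) = 5/7 (q(z, U) = (⅐)*5 = 5/7)
f(y, k) = k + k² + 5*y/7 (f(y, k) = (5*y/7 + k*k) + k = (5*y/7 + k²) + k = (k² + 5*y/7) + k = k + k² + 5*y/7)
I(G, P) = 1/36
374 - I(f(-1, v(-1)), -15) = 374 - 1*1/36 = 374 - 1/36 = 13463/36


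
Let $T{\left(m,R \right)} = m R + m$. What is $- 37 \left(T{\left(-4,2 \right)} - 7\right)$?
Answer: $703$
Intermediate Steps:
$T{\left(m,R \right)} = m + R m$ ($T{\left(m,R \right)} = R m + m = m + R m$)
$- 37 \left(T{\left(-4,2 \right)} - 7\right) = - 37 \left(- 4 \left(1 + 2\right) - 7\right) = - 37 \left(\left(-4\right) 3 - 7\right) = - 37 \left(-12 - 7\right) = \left(-37\right) \left(-19\right) = 703$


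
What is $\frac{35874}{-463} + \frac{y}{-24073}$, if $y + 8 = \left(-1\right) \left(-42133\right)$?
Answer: $- \frac{883098677}{11145799} \approx -79.232$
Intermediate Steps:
$y = 42125$ ($y = -8 - -42133 = -8 + 42133 = 42125$)
$\frac{35874}{-463} + \frac{y}{-24073} = \frac{35874}{-463} + \frac{42125}{-24073} = 35874 \left(- \frac{1}{463}\right) + 42125 \left(- \frac{1}{24073}\right) = - \frac{35874}{463} - \frac{42125}{24073} = - \frac{883098677}{11145799}$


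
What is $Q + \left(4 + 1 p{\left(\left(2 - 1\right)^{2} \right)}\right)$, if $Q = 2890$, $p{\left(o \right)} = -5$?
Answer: $2889$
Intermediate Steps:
$Q + \left(4 + 1 p{\left(\left(2 - 1\right)^{2} \right)}\right) = 2890 + \left(4 + 1 \left(-5\right)\right) = 2890 + \left(4 - 5\right) = 2890 - 1 = 2889$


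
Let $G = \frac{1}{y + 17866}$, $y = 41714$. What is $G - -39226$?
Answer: $\frac{2337085081}{59580} \approx 39226.0$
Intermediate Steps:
$G = \frac{1}{59580}$ ($G = \frac{1}{41714 + 17866} = \frac{1}{59580} \approx 1.6784 \cdot 10^{-5}$)
$G - -39226 = \frac{1}{59580} - -39226 = \frac{1}{59580} + 39226 = \frac{2337085081}{59580}$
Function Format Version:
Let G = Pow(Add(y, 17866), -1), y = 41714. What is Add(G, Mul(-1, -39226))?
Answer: Rational(2337085081, 59580) ≈ 39226.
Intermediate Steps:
G = Rational(1, 59580) (G = Pow(Add(41714, 17866), -1) = Pow(59580, -1) = Rational(1, 59580) ≈ 1.6784e-5)
Add(G, Mul(-1, -39226)) = Add(Rational(1, 59580), Mul(-1, -39226)) = Add(Rational(1, 59580), 39226) = Rational(2337085081, 59580)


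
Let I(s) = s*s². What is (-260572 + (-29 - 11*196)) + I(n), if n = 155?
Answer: 3461118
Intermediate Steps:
I(s) = s³
(-260572 + (-29 - 11*196)) + I(n) = (-260572 + (-29 - 11*196)) + 155³ = (-260572 + (-29 - 2156)) + 3723875 = (-260572 - 2185) + 3723875 = -262757 + 3723875 = 3461118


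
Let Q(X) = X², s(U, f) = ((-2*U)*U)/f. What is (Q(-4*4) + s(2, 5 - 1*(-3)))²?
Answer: 65025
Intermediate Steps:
s(U, f) = -2*U²/f (s(U, f) = (-2*U²)/f = -2*U²/f)
(Q(-4*4) + s(2, 5 - 1*(-3)))² = ((-4*4)² - 2*2²/(5 - 1*(-3)))² = ((-16)² - 2*4/(5 + 3))² = (256 - 2*4/8)² = (256 - 2*4*⅛)² = (256 - 1)² = 255² = 65025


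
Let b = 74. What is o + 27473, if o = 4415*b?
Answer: 354183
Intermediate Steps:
o = 326710 (o = 4415*74 = 326710)
o + 27473 = 326710 + 27473 = 354183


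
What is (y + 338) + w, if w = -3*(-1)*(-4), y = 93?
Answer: 419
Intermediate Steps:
w = -12 (w = 3*(-4) = -12)
(y + 338) + w = (93 + 338) - 12 = 431 - 12 = 419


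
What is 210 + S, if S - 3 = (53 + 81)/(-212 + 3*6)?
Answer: 20594/97 ≈ 212.31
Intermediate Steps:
S = 224/97 (S = 3 + (53 + 81)/(-212 + 3*6) = 3 + 134/(-212 + 18) = 3 + 134/(-194) = 3 + 134*(-1/194) = 3 - 67/97 = 224/97 ≈ 2.3093)
210 + S = 210 + 224/97 = 20594/97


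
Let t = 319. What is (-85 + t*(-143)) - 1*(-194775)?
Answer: 149073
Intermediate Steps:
(-85 + t*(-143)) - 1*(-194775) = (-85 + 319*(-143)) - 1*(-194775) = (-85 - 45617) + 194775 = -45702 + 194775 = 149073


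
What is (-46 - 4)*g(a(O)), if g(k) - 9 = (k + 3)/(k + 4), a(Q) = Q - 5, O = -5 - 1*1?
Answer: -3550/7 ≈ -507.14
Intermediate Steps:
O = -6 (O = -5 - 1 = -6)
a(Q) = -5 + Q
g(k) = 9 + (3 + k)/(4 + k) (g(k) = 9 + (k + 3)/(k + 4) = 9 + (3 + k)/(4 + k))
(-46 - 4)*g(a(O)) = (-46 - 4)*((39 + 10*(-5 - 6))/(4 + (-5 - 6))) = -50*(39 + 10*(-11))/(4 - 11) = -50*(39 - 110)/(-7) = -(-50)*(-71)/7 = -50*71/7 = -3550/7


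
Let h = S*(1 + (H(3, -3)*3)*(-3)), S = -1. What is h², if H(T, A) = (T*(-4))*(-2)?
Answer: 46225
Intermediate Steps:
H(T, A) = 8*T (H(T, A) = -4*T*(-2) = 8*T)
h = 215 (h = -(1 + ((8*3)*3)*(-3)) = -(1 + (24*3)*(-3)) = -(1 + 72*(-3)) = -(1 - 216) = -1*(-215) = 215)
h² = 215² = 46225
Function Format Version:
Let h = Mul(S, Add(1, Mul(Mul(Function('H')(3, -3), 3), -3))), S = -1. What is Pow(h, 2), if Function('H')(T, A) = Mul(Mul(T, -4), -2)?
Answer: 46225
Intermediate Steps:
Function('H')(T, A) = Mul(8, T) (Function('H')(T, A) = Mul(Mul(-4, T), -2) = Mul(8, T))
h = 215 (h = Mul(-1, Add(1, Mul(Mul(Mul(8, 3), 3), -3))) = Mul(-1, Add(1, Mul(Mul(24, 3), -3))) = Mul(-1, Add(1, Mul(72, -3))) = Mul(-1, Add(1, -216)) = Mul(-1, -215) = 215)
Pow(h, 2) = Pow(215, 2) = 46225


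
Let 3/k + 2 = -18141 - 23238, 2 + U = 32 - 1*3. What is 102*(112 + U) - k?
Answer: 586699821/41381 ≈ 14178.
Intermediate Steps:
U = 27 (U = -2 + (32 - 1*3) = -2 + (32 - 3) = -2 + 29 = 27)
k = -3/41381 (k = 3/(-2 + (-18141 - 23238)) = 3/(-2 - 41379) = 3/(-41381) = 3*(-1/41381) = -3/41381 ≈ -7.2497e-5)
102*(112 + U) - k = 102*(112 + 27) - 1*(-3/41381) = 102*139 + 3/41381 = 14178 + 3/41381 = 586699821/41381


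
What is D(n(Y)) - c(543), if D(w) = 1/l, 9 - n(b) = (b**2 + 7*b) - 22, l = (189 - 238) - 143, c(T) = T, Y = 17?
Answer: -104257/192 ≈ -543.00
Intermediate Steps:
l = -192 (l = -49 - 143 = -192)
n(b) = 31 - b**2 - 7*b (n(b) = 9 - ((b**2 + 7*b) - 22) = 9 - (-22 + b**2 + 7*b) = 9 + (22 - b**2 - 7*b) = 31 - b**2 - 7*b)
D(w) = -1/192 (D(w) = 1/(-192) = -1/192)
D(n(Y)) - c(543) = -1/192 - 1*543 = -1/192 - 543 = -104257/192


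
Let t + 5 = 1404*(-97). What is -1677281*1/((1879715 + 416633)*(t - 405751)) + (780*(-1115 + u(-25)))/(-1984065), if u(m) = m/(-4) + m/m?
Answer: 71686695713187887/164610204045142752 ≈ 0.43549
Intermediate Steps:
t = -136193 (t = -5 + 1404*(-97) = -5 - 136188 = -136193)
u(m) = 1 - m/4 (u(m) = m*(-¼) + 1 = -m/4 + 1 = 1 - m/4)
-1677281*1/((1879715 + 416633)*(t - 405751)) + (780*(-1115 + u(-25)))/(-1984065) = -1677281*1/((-136193 - 405751)*(1879715 + 416633)) + (780*(-1115 + (1 - ¼*(-25))))/(-1984065) = -1677281/(2296348*(-541944)) + (780*(-1115 + (1 + 25/4)))*(-1/1984065) = -1677281/(-1244492020512) + (780*(-1115 + 29/4))*(-1/1984065) = -1677281*(-1/1244492020512) + (780*(-4431/4))*(-1/1984065) = 1677281/1244492020512 - 864045*(-1/1984065) = 1677281/1244492020512 + 57603/132271 = 71686695713187887/164610204045142752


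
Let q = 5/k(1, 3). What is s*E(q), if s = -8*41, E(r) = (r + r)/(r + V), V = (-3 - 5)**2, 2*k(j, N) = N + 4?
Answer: -3280/229 ≈ -14.323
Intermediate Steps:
k(j, N) = 2 + N/2 (k(j, N) = (N + 4)/2 = (4 + N)/2 = 2 + N/2)
q = 10/7 (q = 5/(2 + (1/2)*3) = 5/(2 + 3/2) = 5/(7/2) = 5*(2/7) = 10/7 ≈ 1.4286)
V = 64 (V = (-8)**2 = 64)
E(r) = 2*r/(64 + r) (E(r) = (r + r)/(r + 64) = (2*r)/(64 + r) = 2*r/(64 + r))
s = -328
s*E(q) = -656*10/(7*(64 + 10/7)) = -656*10/(7*458/7) = -656*10*7/(7*458) = -328*10/229 = -3280/229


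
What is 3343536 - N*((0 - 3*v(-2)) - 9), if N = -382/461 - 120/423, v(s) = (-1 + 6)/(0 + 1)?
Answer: 72443816096/21667 ≈ 3.3435e+6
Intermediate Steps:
v(s) = 5 (v(s) = 5/1 = 5*1 = 5)
N = -72302/65001 (N = -382*1/461 - 120*1/423 = -382/461 - 40/141 = -72302/65001 ≈ -1.1123)
3343536 - N*((0 - 3*v(-2)) - 9) = 3343536 - (-72302)*((0 - 3*5) - 9)/65001 = 3343536 - (-72302)*((0 - 15) - 9)/65001 = 3343536 - (-72302)*(-15 - 9)/65001 = 3343536 - (-72302)*(-24)/65001 = 3343536 - 1*578416/21667 = 3343536 - 578416/21667 = 72443816096/21667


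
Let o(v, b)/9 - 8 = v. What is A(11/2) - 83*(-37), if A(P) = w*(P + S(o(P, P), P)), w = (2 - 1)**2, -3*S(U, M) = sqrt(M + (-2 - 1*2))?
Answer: 6153/2 - sqrt(6)/6 ≈ 3076.1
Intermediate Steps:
o(v, b) = 72 + 9*v
S(U, M) = -sqrt(-4 + M)/3 (S(U, M) = -sqrt(M + (-2 - 1*2))/3 = -sqrt(M + (-2 - 2))/3 = -sqrt(M - 4)/3 = -sqrt(-4 + M)/3)
w = 1 (w = 1**2 = 1)
A(P) = P - sqrt(-4 + P)/3 (A(P) = 1*(P - sqrt(-4 + P)/3) = P - sqrt(-4 + P)/3)
A(11/2) - 83*(-37) = (11/2 - sqrt(-4 + 11/2)/3) - 83*(-37) = (11*(1/2) - sqrt(-4 + 11*(1/2))/3) + 3071 = (11/2 - sqrt(-4 + 11/2)/3) + 3071 = (11/2 - sqrt(6)/6) + 3071 = 6153/2 - sqrt(6)/6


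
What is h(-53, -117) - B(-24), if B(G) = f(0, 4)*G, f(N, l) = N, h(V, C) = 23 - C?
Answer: 140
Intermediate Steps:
B(G) = 0 (B(G) = 0*G = 0)
h(-53, -117) - B(-24) = (23 - 1*(-117)) - 1*0 = (23 + 117) + 0 = 140 + 0 = 140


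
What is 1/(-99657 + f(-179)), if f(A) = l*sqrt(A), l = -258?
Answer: I/(3*(-33219*I + 86*sqrt(179))) ≈ -1.0022e-5 + 3.4714e-7*I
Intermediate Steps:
f(A) = -258*sqrt(A)
1/(-99657 + f(-179)) = 1/(-99657 - 258*I*sqrt(179))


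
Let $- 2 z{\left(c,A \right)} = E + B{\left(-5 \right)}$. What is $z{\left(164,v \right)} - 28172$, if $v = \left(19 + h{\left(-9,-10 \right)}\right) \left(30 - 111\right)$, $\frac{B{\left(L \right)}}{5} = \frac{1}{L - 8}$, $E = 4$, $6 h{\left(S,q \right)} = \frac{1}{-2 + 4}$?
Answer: $- \frac{732519}{26} \approx -28174.0$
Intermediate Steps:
$h{\left(S,q \right)} = \frac{1}{12}$ ($h{\left(S,q \right)} = \frac{1}{6 \left(-2 + 4\right)} = \frac{1}{6 \cdot 2} = \frac{1}{6} \cdot \frac{1}{2} = \frac{1}{12}$)
$B{\left(L \right)} = \frac{5}{-8 + L}$ ($B{\left(L \right)} = \frac{5}{L - 8} = \frac{5}{-8 + L}$)
$v = - \frac{6183}{4}$ ($v = \left(19 + \frac{1}{12}\right) \left(30 - 111\right) = \frac{229}{12} \left(-81\right) = - \frac{6183}{4} \approx -1545.8$)
$z{\left(c,A \right)} = - \frac{47}{26}$ ($z{\left(c,A \right)} = - \frac{4 + \frac{5}{-8 - 5}}{2} = - \frac{4 + \frac{5}{-13}}{2} = - \frac{4 + 5 \left(- \frac{1}{13}\right)}{2} = - \frac{4 - \frac{5}{13}}{2} = \left(- \frac{1}{2}\right) \frac{47}{13} = - \frac{47}{26}$)
$z{\left(164,v \right)} - 28172 = - \frac{47}{26} - 28172 = - \frac{732519}{26}$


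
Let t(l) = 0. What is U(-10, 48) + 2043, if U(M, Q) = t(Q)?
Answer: 2043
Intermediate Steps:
U(M, Q) = 0
U(-10, 48) + 2043 = 0 + 2043 = 2043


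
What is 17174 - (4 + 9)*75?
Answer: 16199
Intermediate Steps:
17174 - (4 + 9)*75 = 17174 - 13*75 = 17174 - 1*975 = 17174 - 975 = 16199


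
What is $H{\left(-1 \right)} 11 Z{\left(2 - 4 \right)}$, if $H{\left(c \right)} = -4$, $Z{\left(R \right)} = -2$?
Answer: $88$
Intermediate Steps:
$H{\left(-1 \right)} 11 Z{\left(2 - 4 \right)} = \left(-4\right) 11 \left(-2\right) = \left(-44\right) \left(-2\right) = 88$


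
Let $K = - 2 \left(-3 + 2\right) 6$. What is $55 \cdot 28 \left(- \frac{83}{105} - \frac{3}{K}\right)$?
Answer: $- \frac{4807}{3} \approx -1602.3$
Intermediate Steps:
$K = 12$ ($K = - 2 \left(\left(-1\right) 6\right) = \left(-2\right) \left(-6\right) = 12$)
$55 \cdot 28 \left(- \frac{83}{105} - \frac{3}{K}\right) = 55 \cdot 28 \left(- \frac{83}{105} - \frac{3}{12}\right) = 1540 \left(\left(-83\right) \frac{1}{105} - \frac{1}{4}\right) = 1540 \left(- \frac{83}{105} - \frac{1}{4}\right) = 1540 \left(- \frac{437}{420}\right) = - \frac{4807}{3}$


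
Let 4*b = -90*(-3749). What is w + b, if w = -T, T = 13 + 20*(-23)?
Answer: 169599/2 ≈ 84800.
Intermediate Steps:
b = 168705/2 (b = (-90*(-3749))/4 = (¼)*337410 = 168705/2 ≈ 84353.)
T = -447 (T = 13 - 460 = -447)
w = 447 (w = -1*(-447) = 447)
w + b = 447 + 168705/2 = 169599/2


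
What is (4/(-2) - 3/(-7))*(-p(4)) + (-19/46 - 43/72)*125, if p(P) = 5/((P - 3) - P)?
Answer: -1494235/11592 ≈ -128.90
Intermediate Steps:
p(P) = -5/3 (p(P) = 5/((-3 + P) - P) = 5/(-3) = 5*(-⅓) = -5/3)
(4/(-2) - 3/(-7))*(-p(4)) + (-19/46 - 43/72)*125 = (4/(-2) - 3/(-7))*(-1*(-5/3)) + (-19/46 - 43/72)*125 = (4*(-½) - 3*(-⅐))*(5/3) + (-19*1/46 - 43*1/72)*125 = (-2 + 3/7)*(5/3) + (-19/46 - 43/72)*125 = -11/7*5/3 - 1673/1656*125 = -55/21 - 209125/1656 = -1494235/11592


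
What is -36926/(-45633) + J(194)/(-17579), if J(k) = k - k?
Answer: 36926/45633 ≈ 0.80919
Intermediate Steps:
J(k) = 0
-36926/(-45633) + J(194)/(-17579) = -36926/(-45633) + 0/(-17579) = -36926*(-1/45633) + 0*(-1/17579) = 36926/45633 + 0 = 36926/45633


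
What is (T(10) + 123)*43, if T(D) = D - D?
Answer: 5289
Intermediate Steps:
T(D) = 0
(T(10) + 123)*43 = (0 + 123)*43 = 123*43 = 5289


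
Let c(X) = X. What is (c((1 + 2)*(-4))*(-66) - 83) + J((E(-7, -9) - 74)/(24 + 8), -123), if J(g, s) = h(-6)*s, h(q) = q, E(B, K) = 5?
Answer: 1447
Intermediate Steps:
J(g, s) = -6*s
(c((1 + 2)*(-4))*(-66) - 83) + J((E(-7, -9) - 74)/(24 + 8), -123) = (((1 + 2)*(-4))*(-66) - 83) - 6*(-123) = ((3*(-4))*(-66) - 83) + 738 = (-12*(-66) - 83) + 738 = (792 - 83) + 738 = 709 + 738 = 1447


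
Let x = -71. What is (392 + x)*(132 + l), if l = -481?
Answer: -112029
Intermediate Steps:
(392 + x)*(132 + l) = (392 - 71)*(132 - 481) = 321*(-349) = -112029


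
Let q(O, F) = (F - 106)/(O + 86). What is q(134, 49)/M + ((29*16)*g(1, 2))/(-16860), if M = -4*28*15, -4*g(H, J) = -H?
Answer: -698543/103857600 ≈ -0.0067260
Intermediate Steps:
q(O, F) = (-106 + F)/(86 + O)
g(H, J) = H/4 (g(H, J) = -(-1)*H/4 = H/4)
M = -1680 (M = -112*15 = -1680)
q(134, 49)/M + ((29*16)*g(1, 2))/(-16860) = ((-106 + 49)/(86 + 134))/(-1680) + ((29*16)*((¼)*1))/(-16860) = (-57/220)*(-1/1680) + (464*(¼))*(-1/16860) = ((1/220)*(-57))*(-1/1680) + 116*(-1/16860) = -57/220*(-1/1680) - 29/4215 = 19/123200 - 29/4215 = -698543/103857600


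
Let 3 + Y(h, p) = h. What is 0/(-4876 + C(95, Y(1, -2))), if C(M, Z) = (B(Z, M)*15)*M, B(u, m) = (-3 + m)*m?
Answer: 0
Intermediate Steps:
Y(h, p) = -3 + h
B(u, m) = m*(-3 + m)
C(M, Z) = 15*M²*(-3 + M) (C(M, Z) = ((M*(-3 + M))*15)*M = (15*M*(-3 + M))*M = 15*M²*(-3 + M))
0/(-4876 + C(95, Y(1, -2))) = 0/(-4876 + 15*95²*(-3 + 95)) = 0/(-4876 + 15*9025*92) = 0/(-4876 + 12454500) = 0/12449624 = 0*(1/12449624) = 0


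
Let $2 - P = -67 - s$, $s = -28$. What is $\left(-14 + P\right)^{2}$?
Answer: $729$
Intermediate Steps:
$P = 41$ ($P = 2 - \left(-67 - -28\right) = 2 - \left(-67 + 28\right) = 2 - -39 = 2 + 39 = 41$)
$\left(-14 + P\right)^{2} = \left(-14 + 41\right)^{2} = 27^{2} = 729$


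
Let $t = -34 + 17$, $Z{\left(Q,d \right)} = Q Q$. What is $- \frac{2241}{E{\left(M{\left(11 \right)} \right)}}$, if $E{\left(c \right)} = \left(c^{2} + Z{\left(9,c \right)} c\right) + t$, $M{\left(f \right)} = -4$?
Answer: $\frac{2241}{325} \approx 6.8954$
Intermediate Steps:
$Z{\left(Q,d \right)} = Q^{2}$
$t = -17$
$E{\left(c \right)} = -17 + c^{2} + 81 c$ ($E{\left(c \right)} = \left(c^{2} + 9^{2} c\right) - 17 = \left(c^{2} + 81 c\right) - 17 = -17 + c^{2} + 81 c$)
$- \frac{2241}{E{\left(M{\left(11 \right)} \right)}} = - \frac{2241}{-17 + \left(-4\right)^{2} + 81 \left(-4\right)} = - \frac{2241}{-17 + 16 - 324} = - \frac{2241}{-325} = \left(-2241\right) \left(- \frac{1}{325}\right) = \frac{2241}{325}$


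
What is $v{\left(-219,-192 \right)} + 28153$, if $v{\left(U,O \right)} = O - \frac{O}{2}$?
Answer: $28057$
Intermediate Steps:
$v{\left(U,O \right)} = \frac{O}{2}$ ($v{\left(U,O \right)} = O - O \frac{1}{2} = O - \frac{O}{2} = \frac{O}{2}$)
$v{\left(-219,-192 \right)} + 28153 = \frac{1}{2} \left(-192\right) + 28153 = -96 + 28153 = 28057$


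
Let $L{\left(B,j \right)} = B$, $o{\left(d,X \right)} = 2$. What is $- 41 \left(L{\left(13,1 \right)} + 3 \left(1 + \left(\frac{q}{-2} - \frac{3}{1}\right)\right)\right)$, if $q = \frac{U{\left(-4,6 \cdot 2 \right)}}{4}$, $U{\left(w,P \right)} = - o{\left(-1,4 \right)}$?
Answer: $- \frac{1271}{4} \approx -317.75$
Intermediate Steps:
$U{\left(w,P \right)} = -2$ ($U{\left(w,P \right)} = \left(-1\right) 2 = -2$)
$q = - \frac{1}{2}$ ($q = - \frac{2}{4} = \left(-2\right) \frac{1}{4} = - \frac{1}{2} \approx -0.5$)
$- 41 \left(L{\left(13,1 \right)} + 3 \left(1 + \left(\frac{q}{-2} - \frac{3}{1}\right)\right)\right) = - 41 \left(13 + 3 \left(1 - \left(3 - \frac{1}{4}\right)\right)\right) = - 41 \left(13 + 3 \left(1 - \frac{11}{4}\right)\right) = - 41 \left(13 + 3 \left(- \frac{7}{4}\right)\right) = - 41 \left(13 - \frac{21}{4}\right) = \left(-41\right) \frac{31}{4} = - \frac{1271}{4}$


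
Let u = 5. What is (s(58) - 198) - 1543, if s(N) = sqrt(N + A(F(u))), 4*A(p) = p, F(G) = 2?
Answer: -1741 + 3*sqrt(26)/2 ≈ -1733.4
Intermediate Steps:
A(p) = p/4
s(N) = sqrt(1/2 + N) (s(N) = sqrt(N + (1/4)*2) = sqrt(N + 1/2) = sqrt(1/2 + N))
(s(58) - 198) - 1543 = (sqrt(2 + 4*58)/2 - 198) - 1543 = (sqrt(2 + 232)/2 - 198) - 1543 = (sqrt(234)/2 - 198) - 1543 = ((3*sqrt(26))/2 - 198) - 1543 = (3*sqrt(26)/2 - 198) - 1543 = (-198 + 3*sqrt(26)/2) - 1543 = -1741 + 3*sqrt(26)/2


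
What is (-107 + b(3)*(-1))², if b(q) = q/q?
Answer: 11664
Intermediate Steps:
b(q) = 1
(-107 + b(3)*(-1))² = (-107 + 1*(-1))² = (-107 - 1)² = (-108)² = 11664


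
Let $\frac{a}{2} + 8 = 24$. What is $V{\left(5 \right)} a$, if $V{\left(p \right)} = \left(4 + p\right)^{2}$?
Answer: $2592$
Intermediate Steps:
$a = 32$ ($a = -16 + 2 \cdot 24 = -16 + 48 = 32$)
$V{\left(5 \right)} a = \left(4 + 5\right)^{2} \cdot 32 = 9^{2} \cdot 32 = 81 \cdot 32 = 2592$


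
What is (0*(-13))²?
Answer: 0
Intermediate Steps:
(0*(-13))² = 0² = 0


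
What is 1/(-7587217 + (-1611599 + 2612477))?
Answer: -1/6586339 ≈ -1.5183e-7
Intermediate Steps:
1/(-7587217 + (-1611599 + 2612477)) = 1/(-7587217 + 1000878) = 1/(-6586339) = -1/6586339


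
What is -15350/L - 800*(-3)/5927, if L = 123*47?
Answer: -77105050/34263987 ≈ -2.2503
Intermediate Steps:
L = 5781
-15350/L - 800*(-3)/5927 = -15350/5781 - 800*(-3)/5927 = -15350*1/5781 + 2400*(1/5927) = -15350/5781 + 2400/5927 = -77105050/34263987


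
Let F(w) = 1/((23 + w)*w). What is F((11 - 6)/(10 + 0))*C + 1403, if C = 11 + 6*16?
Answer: 66369/47 ≈ 1412.1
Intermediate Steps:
C = 107 (C = 11 + 96 = 107)
F(w) = 1/(w*(23 + w))
F((11 - 6)/(10 + 0))*C + 1403 = (1/((((11 - 6)/(10 + 0)))*(23 + (11 - 6)/(10 + 0))))*107 + 1403 = (1/(((5/10))*(23 + 5/10)))*107 + 1403 = (1/(((5*(1/10)))*(23 + 5*(1/10))))*107 + 1403 = (1/((1/2)*(23 + 1/2)))*107 + 1403 = (2/(47/2))*107 + 1403 = (2*(2/47))*107 + 1403 = (4/47)*107 + 1403 = 428/47 + 1403 = 66369/47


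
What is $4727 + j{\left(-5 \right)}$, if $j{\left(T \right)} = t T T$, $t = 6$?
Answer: $4877$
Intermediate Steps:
$j{\left(T \right)} = 6 T^{2}$ ($j{\left(T \right)} = 6 T T = 6 T^{2}$)
$4727 + j{\left(-5 \right)} = 4727 + 6 \left(-5\right)^{2} = 4727 + 6 \cdot 25 = 4727 + 150 = 4877$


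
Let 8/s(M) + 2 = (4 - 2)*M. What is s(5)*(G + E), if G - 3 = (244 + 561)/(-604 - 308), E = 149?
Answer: 137819/912 ≈ 151.12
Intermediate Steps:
s(M) = 8/(-2 + 2*M) (s(M) = 8/(-2 + (4 - 2)*M) = 8/(-2 + 2*M))
G = 1931/912 (G = 3 + (244 + 561)/(-604 - 308) = 3 + 805/(-912) = 3 + 805*(-1/912) = 3 - 805/912 = 1931/912 ≈ 2.1173)
s(5)*(G + E) = (4/(-1 + 5))*(1931/912 + 149) = (4/4)*(137819/912) = (4*(¼))*(137819/912) = 1*(137819/912) = 137819/912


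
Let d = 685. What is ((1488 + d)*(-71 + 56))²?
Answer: 1062434025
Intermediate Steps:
((1488 + d)*(-71 + 56))² = ((1488 + 685)*(-71 + 56))² = (2173*(-15))² = (-32595)² = 1062434025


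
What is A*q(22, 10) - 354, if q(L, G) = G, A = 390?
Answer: 3546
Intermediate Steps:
A*q(22, 10) - 354 = 390*10 - 354 = 3900 - 354 = 3546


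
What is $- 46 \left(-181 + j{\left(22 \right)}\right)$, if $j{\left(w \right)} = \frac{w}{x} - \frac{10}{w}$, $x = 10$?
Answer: $\frac{453514}{55} \approx 8245.7$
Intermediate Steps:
$j{\left(w \right)} = - \frac{10}{w} + \frac{w}{10}$ ($j{\left(w \right)} = \frac{w}{10} - \frac{10}{w} = - \frac{10}{w} + \frac{w}{10}$)
$- 46 \left(-181 + j{\left(22 \right)}\right) = - 46 \left(-181 + \left(- \frac{10}{22} + \frac{1}{10} \cdot 22\right)\right) = - 46 \left(-181 + \left(\left(-10\right) \frac{1}{22} + \frac{11}{5}\right)\right) = - 46 \left(-181 + \left(- \frac{5}{11} + \frac{11}{5}\right)\right) = - 46 \left(-181 + \frac{96}{55}\right) = \left(-46\right) \left(- \frac{9859}{55}\right) = \frac{453514}{55}$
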